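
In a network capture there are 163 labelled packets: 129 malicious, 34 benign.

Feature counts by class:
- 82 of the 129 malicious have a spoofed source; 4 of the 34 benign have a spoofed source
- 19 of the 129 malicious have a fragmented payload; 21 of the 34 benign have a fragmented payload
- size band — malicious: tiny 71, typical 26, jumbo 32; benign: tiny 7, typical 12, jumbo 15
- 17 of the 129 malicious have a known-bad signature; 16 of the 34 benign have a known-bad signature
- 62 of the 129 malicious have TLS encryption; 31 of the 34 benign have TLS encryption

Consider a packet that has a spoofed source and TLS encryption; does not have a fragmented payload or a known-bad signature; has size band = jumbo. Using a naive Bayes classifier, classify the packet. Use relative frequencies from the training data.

malicious

malicious: (129/163) × (82/129) × (110/129) × (32/129) × (112/129) × (62/129) ≈ 0.0444038
benign: (34/163) × (4/34) × (13/34) × (15/34) × (18/34) × (31/34) ≈ 0.00199814
Highest score → malicious.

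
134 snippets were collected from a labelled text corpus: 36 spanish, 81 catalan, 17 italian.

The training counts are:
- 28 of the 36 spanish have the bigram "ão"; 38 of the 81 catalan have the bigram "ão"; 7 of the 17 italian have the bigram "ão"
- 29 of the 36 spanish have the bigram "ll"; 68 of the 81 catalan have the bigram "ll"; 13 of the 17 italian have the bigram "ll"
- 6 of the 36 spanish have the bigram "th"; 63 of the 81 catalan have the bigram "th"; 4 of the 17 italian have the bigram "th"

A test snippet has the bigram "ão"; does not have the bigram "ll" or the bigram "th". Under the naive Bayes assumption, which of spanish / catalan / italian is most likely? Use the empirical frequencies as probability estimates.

spanish

spanish: (36/134) × (28/36) × (7/36) × (30/36) ≈ 0.0338585
catalan: (81/134) × (38/81) × (13/81) × (18/81) ≈ 0.010114
italian: (17/134) × (7/17) × (4/17) × (13/17) ≈ 0.00939937
Highest score → spanish.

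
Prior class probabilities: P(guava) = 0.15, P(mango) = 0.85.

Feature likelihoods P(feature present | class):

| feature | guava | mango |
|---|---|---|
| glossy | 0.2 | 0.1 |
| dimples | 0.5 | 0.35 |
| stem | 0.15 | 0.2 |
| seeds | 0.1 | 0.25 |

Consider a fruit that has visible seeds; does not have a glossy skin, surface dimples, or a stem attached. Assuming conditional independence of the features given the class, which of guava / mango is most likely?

guava: 0.15 × (1−0.2) × (1−0.5) × (1−0.15) × 0.1 = 0.0051
mango: 0.85 × (1−0.1) × (1−0.35) × (1−0.2) × 0.25 = 0.09945
Highest score → mango.

mango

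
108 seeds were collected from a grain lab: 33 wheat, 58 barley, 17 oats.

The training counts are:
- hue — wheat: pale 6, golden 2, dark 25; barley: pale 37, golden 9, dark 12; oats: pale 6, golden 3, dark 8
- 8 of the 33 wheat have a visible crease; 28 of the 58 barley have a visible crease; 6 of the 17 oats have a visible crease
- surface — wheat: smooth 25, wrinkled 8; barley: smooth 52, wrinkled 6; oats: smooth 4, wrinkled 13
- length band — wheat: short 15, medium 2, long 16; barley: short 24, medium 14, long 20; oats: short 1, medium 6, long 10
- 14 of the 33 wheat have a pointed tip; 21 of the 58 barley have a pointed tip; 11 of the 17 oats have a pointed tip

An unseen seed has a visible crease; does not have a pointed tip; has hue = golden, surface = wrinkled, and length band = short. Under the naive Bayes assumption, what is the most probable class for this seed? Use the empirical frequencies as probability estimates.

wheat: (33/108) × (2/33) × (8/33) × (8/33) × (15/33) × (19/33) ≈ 0.000284823
barley: (58/108) × (9/58) × (28/58) × (6/58) × (24/58) × (37/58) ≈ 0.00109857
oats: (17/108) × (3/17) × (6/17) × (13/17) × (1/17) × (6/17) ≈ 0.000155649
Highest score → barley.

barley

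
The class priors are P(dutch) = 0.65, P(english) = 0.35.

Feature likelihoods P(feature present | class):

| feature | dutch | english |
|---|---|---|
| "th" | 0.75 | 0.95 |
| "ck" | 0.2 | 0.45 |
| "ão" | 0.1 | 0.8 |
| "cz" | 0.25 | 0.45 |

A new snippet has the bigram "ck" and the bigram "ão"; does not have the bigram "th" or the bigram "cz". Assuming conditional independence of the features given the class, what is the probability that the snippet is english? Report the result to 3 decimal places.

0.587

dutch: 0.65 × (1−0.75) × 0.2 × 0.1 × (1−0.25) = 0.0024375
english: 0.35 × (1−0.95) × 0.45 × 0.8 × (1−0.45) = 0.003465
P(english | x) = 0.003465 / 0.0059025 ≈ 0.587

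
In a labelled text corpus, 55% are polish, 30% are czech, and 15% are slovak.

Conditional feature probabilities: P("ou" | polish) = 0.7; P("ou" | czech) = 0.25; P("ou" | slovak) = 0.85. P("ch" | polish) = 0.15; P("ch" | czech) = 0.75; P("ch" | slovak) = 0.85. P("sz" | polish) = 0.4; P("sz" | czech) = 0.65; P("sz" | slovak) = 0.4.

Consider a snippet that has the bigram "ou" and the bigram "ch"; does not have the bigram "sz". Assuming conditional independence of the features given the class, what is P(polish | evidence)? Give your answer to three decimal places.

polish: 0.55 × 0.7 × 0.15 × (1−0.4) = 0.03465
czech: 0.3 × 0.25 × 0.75 × (1−0.65) = 0.0196875
slovak: 0.15 × 0.85 × 0.85 × (1−0.4) = 0.065025
P(polish | x) = 0.03465 / 0.1193625 ≈ 0.290

0.290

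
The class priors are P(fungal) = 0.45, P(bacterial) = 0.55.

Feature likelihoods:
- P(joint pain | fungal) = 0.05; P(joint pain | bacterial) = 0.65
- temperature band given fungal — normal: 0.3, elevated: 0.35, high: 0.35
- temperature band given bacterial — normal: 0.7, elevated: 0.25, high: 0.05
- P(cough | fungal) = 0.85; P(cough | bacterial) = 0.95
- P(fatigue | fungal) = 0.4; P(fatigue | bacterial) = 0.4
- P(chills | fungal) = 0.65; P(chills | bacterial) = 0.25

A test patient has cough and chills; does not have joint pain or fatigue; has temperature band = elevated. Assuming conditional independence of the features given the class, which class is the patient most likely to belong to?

fungal: 0.45 × (1−0.05) × 0.35 × 0.85 × (1−0.4) × 0.65 = 0.0496006875
bacterial: 0.55 × (1−0.65) × 0.25 × 0.95 × (1−0.4) × 0.25 = 0.0068578125
Highest score → fungal.

fungal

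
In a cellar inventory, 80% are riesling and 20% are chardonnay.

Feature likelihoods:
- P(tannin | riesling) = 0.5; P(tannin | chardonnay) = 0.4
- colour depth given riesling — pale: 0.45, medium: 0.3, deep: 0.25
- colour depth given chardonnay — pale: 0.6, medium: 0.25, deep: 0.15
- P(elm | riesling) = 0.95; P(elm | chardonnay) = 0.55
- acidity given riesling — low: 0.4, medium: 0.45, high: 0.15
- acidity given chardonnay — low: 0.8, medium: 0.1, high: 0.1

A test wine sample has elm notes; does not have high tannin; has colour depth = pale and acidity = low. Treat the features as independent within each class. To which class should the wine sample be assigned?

riesling

riesling: 0.8 × (1−0.5) × 0.45 × 0.95 × 0.4 = 0.0684
chardonnay: 0.2 × (1−0.4) × 0.6 × 0.55 × 0.8 = 0.03168
Highest score → riesling.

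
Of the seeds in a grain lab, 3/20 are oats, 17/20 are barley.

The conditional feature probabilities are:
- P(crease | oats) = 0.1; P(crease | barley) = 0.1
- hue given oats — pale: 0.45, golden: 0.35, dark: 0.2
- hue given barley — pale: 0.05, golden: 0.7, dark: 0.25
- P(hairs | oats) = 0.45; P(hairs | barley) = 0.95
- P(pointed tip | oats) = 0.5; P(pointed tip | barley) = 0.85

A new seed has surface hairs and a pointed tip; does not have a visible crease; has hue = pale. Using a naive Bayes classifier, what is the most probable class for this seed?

oats: 0.15 × (1−0.1) × 0.45 × 0.45 × 0.5 = 0.01366875
barley: 0.85 × (1−0.1) × 0.05 × 0.95 × 0.85 = 0.030886875
Highest score → barley.

barley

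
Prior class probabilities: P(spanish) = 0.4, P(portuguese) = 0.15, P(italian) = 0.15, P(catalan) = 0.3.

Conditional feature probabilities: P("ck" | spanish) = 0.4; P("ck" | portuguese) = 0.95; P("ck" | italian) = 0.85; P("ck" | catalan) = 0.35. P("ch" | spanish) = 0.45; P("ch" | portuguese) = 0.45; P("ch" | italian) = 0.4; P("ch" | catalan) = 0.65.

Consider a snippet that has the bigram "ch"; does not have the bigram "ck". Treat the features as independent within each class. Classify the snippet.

spanish: 0.4 × (1−0.4) × 0.45 = 0.108
portuguese: 0.15 × (1−0.95) × 0.45 = 0.003375
italian: 0.15 × (1−0.85) × 0.4 = 0.009
catalan: 0.3 × (1−0.35) × 0.65 = 0.12675
Highest score → catalan.

catalan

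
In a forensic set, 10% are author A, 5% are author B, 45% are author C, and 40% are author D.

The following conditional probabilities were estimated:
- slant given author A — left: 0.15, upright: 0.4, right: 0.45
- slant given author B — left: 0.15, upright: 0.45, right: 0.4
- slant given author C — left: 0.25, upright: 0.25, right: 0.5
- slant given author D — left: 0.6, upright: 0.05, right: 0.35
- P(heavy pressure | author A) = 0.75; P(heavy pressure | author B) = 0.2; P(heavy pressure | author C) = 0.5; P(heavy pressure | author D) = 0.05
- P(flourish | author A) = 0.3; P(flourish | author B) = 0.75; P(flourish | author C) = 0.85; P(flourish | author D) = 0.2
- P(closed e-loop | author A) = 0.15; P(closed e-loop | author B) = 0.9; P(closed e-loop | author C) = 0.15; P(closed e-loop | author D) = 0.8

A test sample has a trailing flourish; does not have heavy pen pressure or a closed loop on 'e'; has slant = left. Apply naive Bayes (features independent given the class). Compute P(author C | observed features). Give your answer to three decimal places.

0.794

author A: 0.1 × 0.15 × (1−0.75) × 0.3 × (1−0.15) = 0.00095625
author B: 0.05 × 0.15 × (1−0.2) × 0.75 × (1−0.9) = 0.00045
author C: 0.45 × 0.25 × (1−0.5) × 0.85 × (1−0.15) = 0.040640625
author D: 0.4 × 0.6 × (1−0.05) × 0.2 × (1−0.8) = 0.00912
P(author C | x) = 0.040640625 / 0.051166875 ≈ 0.794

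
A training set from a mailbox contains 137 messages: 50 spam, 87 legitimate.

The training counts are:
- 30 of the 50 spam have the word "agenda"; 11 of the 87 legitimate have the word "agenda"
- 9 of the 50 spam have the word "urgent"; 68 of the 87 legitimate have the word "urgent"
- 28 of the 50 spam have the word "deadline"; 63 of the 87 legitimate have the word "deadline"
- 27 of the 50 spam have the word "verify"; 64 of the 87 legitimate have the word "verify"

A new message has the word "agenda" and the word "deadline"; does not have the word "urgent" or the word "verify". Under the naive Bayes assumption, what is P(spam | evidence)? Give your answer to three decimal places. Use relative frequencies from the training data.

spam: (50/137) × (30/50) × (41/50) × (28/50) × (23/50) ≈ 0.0462552
legitimate: (87/137) × (11/87) × (19/87) × (63/87) × (23/87) ≈ 0.00335688
P(spam | x) = 0.0462552 / 0.04961208 ≈ 0.932

0.932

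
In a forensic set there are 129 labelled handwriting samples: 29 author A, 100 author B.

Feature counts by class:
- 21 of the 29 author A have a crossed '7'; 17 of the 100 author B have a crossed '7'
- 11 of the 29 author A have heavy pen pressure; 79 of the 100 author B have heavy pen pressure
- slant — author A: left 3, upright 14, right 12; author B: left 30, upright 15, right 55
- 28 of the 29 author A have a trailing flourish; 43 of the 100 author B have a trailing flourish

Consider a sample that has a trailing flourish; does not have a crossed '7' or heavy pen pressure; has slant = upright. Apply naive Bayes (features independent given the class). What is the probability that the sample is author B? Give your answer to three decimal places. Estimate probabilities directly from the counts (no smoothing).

author A: (29/129) × (8/29) × (18/29) × (14/29) × (28/29) ≈ 0.0179418
author B: (100/129) × (83/100) × (21/100) × (15/100) × (43/100) = 0.008715
P(author B | x) = 0.008715 / 0.0266568 ≈ 0.327

0.327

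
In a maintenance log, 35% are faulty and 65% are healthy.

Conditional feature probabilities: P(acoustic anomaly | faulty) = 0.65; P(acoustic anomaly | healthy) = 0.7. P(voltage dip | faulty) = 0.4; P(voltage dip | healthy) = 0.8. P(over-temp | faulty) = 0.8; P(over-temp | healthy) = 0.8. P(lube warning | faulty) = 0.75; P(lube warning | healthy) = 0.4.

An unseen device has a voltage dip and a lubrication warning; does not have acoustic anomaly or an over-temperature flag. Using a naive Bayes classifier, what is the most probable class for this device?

faulty: 0.35 × (1−0.65) × 0.4 × (1−0.8) × 0.75 = 0.00735
healthy: 0.65 × (1−0.7) × 0.8 × (1−0.8) × 0.4 = 0.01248
Highest score → healthy.

healthy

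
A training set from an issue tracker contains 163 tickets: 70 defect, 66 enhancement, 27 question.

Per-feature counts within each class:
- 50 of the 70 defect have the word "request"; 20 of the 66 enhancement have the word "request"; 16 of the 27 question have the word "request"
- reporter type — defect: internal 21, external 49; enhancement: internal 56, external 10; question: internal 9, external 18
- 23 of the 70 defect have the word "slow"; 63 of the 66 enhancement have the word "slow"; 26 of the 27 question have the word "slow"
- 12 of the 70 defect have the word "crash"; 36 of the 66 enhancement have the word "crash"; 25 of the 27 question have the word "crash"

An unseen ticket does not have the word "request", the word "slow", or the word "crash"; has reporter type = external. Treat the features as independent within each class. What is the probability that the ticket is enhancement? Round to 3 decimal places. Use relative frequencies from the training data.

0.018

defect: (70/163) × (20/70) × (49/70) × (47/70) × (58/70) ≈ 0.0477826
enhancement: (66/163) × (46/66) × (10/66) × (3/66) × (30/66) ≈ 0.000883448
question: (27/163) × (11/27) × (18/27) × (1/27) × (2/27) ≈ 0.000123429
P(enhancement | x) = 0.000883448 / 0.048789477 ≈ 0.018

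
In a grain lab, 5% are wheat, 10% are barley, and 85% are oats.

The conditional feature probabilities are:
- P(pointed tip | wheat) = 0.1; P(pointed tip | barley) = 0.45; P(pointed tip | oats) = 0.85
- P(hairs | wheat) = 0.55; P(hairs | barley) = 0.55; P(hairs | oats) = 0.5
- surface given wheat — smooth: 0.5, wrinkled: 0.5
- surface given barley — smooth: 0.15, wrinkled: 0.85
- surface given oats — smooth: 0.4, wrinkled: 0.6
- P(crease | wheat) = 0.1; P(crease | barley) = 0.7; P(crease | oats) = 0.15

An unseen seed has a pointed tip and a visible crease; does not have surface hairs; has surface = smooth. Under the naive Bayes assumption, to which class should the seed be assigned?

oats

wheat: 0.05 × 0.1 × (1−0.55) × 0.5 × 0.1 = 0.0001125
barley: 0.1 × 0.45 × (1−0.55) × 0.15 × 0.7 = 0.00212625
oats: 0.85 × 0.85 × (1−0.5) × 0.4 × 0.15 = 0.021675
Highest score → oats.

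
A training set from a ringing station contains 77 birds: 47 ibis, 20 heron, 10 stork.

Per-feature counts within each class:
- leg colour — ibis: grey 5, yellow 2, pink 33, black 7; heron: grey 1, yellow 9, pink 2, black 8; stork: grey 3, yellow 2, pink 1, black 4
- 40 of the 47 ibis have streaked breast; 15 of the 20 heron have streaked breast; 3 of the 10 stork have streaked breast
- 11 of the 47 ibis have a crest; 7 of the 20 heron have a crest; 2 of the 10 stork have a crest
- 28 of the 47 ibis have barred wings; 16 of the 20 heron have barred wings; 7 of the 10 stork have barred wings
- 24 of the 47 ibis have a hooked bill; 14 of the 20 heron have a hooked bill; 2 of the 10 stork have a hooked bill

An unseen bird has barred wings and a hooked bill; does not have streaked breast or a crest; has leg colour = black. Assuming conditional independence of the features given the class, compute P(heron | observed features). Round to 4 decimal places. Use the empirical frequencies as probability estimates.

ibis: (47/77) × (7/47) × (7/47) × (36/47) × (28/47) × (24/47) ≈ 0.0031549
heron: (20/77) × (8/20) × (5/20) × (13/20) × (16/20) × (14/20) ≈ 0.00945455
stork: (10/77) × (4/10) × (7/10) × (8/10) × (7/10) × (2/10) ≈ 0.00407273
P(heron | x) = 0.00945455 / 0.01668218 ≈ 0.5667

0.5667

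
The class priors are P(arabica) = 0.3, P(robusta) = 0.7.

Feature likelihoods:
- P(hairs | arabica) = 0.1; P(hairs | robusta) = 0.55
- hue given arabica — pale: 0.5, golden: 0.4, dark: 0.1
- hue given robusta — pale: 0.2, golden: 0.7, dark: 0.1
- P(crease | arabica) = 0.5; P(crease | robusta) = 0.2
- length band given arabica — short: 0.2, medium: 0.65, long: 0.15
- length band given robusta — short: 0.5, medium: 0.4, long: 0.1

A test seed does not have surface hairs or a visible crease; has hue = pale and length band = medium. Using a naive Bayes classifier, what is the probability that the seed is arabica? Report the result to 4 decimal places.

arabica: 0.3 × (1−0.1) × 0.5 × (1−0.5) × 0.65 = 0.043875
robusta: 0.7 × (1−0.55) × 0.2 × (1−0.2) × 0.4 = 0.02016
P(arabica | x) = 0.043875 / 0.064035 ≈ 0.6852

0.6852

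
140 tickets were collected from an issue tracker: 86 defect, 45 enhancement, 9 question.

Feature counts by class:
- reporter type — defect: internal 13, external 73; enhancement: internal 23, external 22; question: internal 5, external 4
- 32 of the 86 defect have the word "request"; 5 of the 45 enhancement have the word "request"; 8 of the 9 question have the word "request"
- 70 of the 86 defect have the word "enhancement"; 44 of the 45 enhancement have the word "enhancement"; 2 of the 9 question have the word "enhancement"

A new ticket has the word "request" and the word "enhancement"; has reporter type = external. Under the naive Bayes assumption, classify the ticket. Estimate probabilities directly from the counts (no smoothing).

defect

defect: (86/140) × (73/86) × (32/86) × (70/86) ≈ 0.157923
enhancement: (45/140) × (22/45) × (5/45) × (44/45) ≈ 0.0170723
question: (9/140) × (4/9) × (8/9) × (2/9) ≈ 0.00564374
Highest score → defect.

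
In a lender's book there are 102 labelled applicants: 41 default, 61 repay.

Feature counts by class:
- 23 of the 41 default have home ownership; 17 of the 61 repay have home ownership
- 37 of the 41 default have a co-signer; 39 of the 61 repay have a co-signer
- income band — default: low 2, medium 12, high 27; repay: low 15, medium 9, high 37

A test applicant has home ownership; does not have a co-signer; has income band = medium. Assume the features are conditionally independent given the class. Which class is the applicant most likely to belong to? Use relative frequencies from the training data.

repay

default: (41/102) × (23/41) × (4/41) × (12/41) ≈ 0.00643874
repay: (61/102) × (17/61) × (22/61) × (9/61) ≈ 0.00886858
Highest score → repay.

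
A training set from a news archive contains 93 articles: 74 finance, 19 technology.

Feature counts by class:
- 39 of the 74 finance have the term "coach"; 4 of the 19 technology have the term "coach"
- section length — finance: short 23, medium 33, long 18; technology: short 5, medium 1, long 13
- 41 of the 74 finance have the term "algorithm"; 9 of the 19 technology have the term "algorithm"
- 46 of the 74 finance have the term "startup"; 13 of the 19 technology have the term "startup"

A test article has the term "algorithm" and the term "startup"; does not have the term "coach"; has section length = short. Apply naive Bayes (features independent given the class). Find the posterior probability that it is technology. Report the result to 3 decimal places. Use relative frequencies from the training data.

finance: (74/93) × (35/74) × (23/74) × (41/74) × (46/74) ≈ 0.0402865
technology: (19/93) × (15/19) × (5/19) × (9/19) × (13/19) ≈ 0.0137564
P(technology | x) = 0.0137564 / 0.0540429 ≈ 0.255

0.255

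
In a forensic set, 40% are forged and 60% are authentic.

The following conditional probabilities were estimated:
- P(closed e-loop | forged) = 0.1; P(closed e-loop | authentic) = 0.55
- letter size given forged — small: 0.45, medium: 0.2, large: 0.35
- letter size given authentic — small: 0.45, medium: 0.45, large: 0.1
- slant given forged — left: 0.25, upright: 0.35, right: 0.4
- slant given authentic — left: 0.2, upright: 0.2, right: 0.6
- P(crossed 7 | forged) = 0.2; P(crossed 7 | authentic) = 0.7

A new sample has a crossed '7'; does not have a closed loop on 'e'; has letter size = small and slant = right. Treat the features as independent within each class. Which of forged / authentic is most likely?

forged: 0.4 × (1−0.1) × 0.45 × 0.4 × 0.2 = 0.01296
authentic: 0.6 × (1−0.55) × 0.45 × 0.6 × 0.7 = 0.05103
Highest score → authentic.

authentic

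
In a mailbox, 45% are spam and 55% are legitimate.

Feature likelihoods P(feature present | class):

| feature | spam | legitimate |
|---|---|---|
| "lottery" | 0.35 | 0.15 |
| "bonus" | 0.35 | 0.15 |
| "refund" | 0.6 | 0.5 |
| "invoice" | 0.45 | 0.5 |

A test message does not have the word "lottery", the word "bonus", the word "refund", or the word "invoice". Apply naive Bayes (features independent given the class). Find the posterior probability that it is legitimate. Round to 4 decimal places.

spam: 0.45 × (1−0.35) × (1−0.35) × (1−0.6) × (1−0.45) = 0.0418275
legitimate: 0.55 × (1−0.15) × (1−0.15) × (1−0.5) × (1−0.5) = 0.09934375
P(legitimate | x) = 0.09934375 / 0.14117125 ≈ 0.7037

0.7037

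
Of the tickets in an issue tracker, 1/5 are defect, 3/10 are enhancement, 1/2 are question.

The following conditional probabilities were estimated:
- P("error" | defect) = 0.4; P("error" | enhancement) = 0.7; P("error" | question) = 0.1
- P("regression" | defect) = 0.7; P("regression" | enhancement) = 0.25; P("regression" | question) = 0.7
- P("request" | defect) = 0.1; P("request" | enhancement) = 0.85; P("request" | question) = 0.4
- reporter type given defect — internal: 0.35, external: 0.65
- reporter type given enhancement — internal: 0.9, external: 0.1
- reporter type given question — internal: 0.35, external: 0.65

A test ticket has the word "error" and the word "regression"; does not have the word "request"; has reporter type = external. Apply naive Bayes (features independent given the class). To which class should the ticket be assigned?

defect: 0.2 × 0.4 × 0.7 × (1−0.1) × 0.65 = 0.03276
enhancement: 0.3 × 0.7 × 0.25 × (1−0.85) × 0.1 = 0.0007875
question: 0.5 × 0.1 × 0.7 × (1−0.4) × 0.65 = 0.01365
Highest score → defect.

defect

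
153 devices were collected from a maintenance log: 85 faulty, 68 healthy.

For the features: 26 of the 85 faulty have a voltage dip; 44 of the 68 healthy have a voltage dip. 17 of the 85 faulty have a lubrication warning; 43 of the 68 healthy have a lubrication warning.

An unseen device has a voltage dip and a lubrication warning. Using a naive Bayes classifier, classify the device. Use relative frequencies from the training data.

healthy

faulty: (85/153) × (26/85) × (17/85) ≈ 0.0339869
healthy: (68/153) × (44/68) × (43/68) ≈ 0.181853
Highest score → healthy.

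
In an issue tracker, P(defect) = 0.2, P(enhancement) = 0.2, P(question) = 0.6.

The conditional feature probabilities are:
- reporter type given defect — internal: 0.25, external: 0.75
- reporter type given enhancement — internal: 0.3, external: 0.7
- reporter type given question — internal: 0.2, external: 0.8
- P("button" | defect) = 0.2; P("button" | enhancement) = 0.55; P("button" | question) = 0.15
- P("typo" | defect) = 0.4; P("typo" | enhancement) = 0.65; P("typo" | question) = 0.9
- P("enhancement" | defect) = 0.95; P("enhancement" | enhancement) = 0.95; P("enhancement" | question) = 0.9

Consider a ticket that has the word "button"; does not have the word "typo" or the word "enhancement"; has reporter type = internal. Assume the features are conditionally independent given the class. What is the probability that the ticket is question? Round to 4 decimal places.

0.1702

defect: 0.2 × 0.25 × 0.2 × (1−0.4) × (1−0.95) = 0.0003
enhancement: 0.2 × 0.3 × 0.55 × (1−0.65) × (1−0.95) = 0.0005775
question: 0.6 × 0.2 × 0.15 × (1−0.9) × (1−0.9) = 0.00018
P(question | x) = 0.00018 / 0.0010575 ≈ 0.1702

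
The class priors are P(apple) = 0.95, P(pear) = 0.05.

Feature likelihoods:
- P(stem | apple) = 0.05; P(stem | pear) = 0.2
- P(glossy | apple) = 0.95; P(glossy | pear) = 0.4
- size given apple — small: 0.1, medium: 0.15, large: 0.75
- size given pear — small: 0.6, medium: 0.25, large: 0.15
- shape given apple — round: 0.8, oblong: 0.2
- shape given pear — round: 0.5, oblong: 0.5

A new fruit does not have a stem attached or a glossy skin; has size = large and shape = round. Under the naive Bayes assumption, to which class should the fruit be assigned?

apple

apple: 0.95 × (1−0.05) × (1−0.95) × 0.75 × 0.8 = 0.027075
pear: 0.05 × (1−0.2) × (1−0.4) × 0.15 × 0.5 = 0.0018
Highest score → apple.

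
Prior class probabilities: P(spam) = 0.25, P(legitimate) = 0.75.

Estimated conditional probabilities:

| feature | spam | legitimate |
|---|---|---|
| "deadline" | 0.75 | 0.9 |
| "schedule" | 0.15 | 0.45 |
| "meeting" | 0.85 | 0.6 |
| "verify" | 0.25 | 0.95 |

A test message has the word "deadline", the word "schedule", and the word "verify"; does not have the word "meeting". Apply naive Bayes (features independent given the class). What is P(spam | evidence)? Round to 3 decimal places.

0.009

spam: 0.25 × 0.75 × 0.15 × (1−0.85) × 0.25 = 0.0010546875
legitimate: 0.75 × 0.9 × 0.45 × (1−0.6) × 0.95 = 0.115425
P(spam | x) = 0.0010546875 / 0.1164796875 ≈ 0.009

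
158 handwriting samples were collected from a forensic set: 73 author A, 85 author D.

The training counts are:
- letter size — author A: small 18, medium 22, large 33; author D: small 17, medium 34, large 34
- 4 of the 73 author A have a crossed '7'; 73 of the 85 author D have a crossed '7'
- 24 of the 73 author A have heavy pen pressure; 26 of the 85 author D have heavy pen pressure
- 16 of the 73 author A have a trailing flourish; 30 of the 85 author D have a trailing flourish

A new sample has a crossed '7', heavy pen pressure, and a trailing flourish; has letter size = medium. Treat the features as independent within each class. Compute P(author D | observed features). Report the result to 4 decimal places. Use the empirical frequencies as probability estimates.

0.9732

author A: (73/158) × (22/73) × (4/73) × (24/73) × (16/73) ≈ 0.000549779
author D: (85/158) × (34/85) × (73/85) × (26/85) × (30/85) ≈ 0.0199518
P(author D | x) = 0.0199518 / 0.020501579 ≈ 0.9732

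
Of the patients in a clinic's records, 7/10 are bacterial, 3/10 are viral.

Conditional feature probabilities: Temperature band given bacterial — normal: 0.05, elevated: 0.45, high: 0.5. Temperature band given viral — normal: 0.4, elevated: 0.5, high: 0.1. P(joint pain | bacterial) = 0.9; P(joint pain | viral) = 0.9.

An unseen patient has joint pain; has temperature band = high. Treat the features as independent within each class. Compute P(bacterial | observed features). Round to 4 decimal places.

bacterial: 0.7 × 0.5 × 0.9 = 0.315
viral: 0.3 × 0.1 × 0.9 = 0.027
P(bacterial | x) = 0.315 / 0.342 ≈ 0.9211

0.9211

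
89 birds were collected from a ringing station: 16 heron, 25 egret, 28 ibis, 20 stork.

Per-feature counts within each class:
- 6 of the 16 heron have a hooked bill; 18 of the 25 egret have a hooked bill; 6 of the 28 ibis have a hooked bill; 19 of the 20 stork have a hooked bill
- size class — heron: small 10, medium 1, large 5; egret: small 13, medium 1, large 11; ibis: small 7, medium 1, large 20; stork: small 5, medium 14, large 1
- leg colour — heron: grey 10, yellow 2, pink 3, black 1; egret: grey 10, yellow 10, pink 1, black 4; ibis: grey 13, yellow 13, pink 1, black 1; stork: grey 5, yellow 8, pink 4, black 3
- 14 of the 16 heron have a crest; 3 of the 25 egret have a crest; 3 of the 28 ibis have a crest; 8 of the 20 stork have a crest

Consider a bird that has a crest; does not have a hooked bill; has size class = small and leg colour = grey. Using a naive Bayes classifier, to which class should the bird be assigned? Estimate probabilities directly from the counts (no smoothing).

heron

heron: (16/89) × (10/16) × (10/16) × (10/16) × (14/16) ≈ 0.0384041
egret: (25/89) × (7/25) × (13/25) × (10/25) × (3/25) ≈ 0.00196315
ibis: (28/89) × (22/28) × (7/28) × (13/28) × (3/28) ≈ 0.00307412
stork: (20/89) × (1/20) × (5/20) × (5/20) × (8/20) ≈ 0.000280899
Highest score → heron.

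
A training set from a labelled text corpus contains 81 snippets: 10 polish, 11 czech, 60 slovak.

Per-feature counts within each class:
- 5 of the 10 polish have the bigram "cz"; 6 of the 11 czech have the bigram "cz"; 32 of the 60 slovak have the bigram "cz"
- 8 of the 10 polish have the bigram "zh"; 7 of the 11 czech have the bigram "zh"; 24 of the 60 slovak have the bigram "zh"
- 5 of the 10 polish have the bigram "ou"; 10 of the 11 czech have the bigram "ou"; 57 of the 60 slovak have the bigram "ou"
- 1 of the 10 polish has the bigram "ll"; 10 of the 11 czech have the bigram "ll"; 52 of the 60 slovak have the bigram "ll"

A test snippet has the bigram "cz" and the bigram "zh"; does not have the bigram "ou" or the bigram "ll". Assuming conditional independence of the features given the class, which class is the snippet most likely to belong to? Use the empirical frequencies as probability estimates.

polish

polish: (10/81) × (5/10) × (8/10) × (5/10) × (9/10) ≈ 0.0222222
czech: (11/81) × (6/11) × (7/11) × (1/11) × (1/11) ≈ 0.000389571
slovak: (60/81) × (32/60) × (24/60) × (3/60) × (8/60) ≈ 0.0010535
Highest score → polish.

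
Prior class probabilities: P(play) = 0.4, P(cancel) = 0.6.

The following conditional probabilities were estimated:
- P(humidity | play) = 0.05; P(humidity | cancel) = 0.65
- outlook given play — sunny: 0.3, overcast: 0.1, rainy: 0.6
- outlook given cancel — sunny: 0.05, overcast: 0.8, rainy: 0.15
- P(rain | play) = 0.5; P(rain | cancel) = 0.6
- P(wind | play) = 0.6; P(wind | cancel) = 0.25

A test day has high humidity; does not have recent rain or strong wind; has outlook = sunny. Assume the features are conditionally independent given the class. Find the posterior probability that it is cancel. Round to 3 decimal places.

play: 0.4 × 0.05 × 0.3 × (1−0.5) × (1−0.6) = 0.0012
cancel: 0.6 × 0.65 × 0.05 × (1−0.6) × (1−0.25) = 0.00585
P(cancel | x) = 0.00585 / 0.00705 ≈ 0.830

0.830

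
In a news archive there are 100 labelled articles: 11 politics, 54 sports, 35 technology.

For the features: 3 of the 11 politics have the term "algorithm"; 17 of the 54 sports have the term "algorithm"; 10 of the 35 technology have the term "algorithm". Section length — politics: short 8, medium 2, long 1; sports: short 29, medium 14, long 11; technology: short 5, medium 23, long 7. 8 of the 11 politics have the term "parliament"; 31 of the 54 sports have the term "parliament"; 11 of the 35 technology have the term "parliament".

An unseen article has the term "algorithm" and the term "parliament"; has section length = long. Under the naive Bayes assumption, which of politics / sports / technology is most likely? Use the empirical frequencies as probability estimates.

sports

politics: (11/100) × (3/11) × (1/11) × (8/11) ≈ 0.00198347
sports: (54/100) × (17/54) × (11/54) × (31/54) ≈ 0.01988
technology: (35/100) × (10/35) × (7/35) × (11/35) ≈ 0.00628571
Highest score → sports.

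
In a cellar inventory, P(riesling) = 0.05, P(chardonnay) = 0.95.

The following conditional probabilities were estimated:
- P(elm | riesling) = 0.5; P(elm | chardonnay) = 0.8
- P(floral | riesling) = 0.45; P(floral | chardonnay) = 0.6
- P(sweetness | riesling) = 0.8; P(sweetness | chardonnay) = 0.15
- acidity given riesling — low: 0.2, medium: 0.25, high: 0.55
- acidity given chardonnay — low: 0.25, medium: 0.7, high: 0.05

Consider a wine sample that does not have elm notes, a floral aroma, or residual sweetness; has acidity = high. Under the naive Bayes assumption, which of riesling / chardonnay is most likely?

riesling: 0.05 × (1−0.5) × (1−0.45) × (1−0.8) × 0.55 = 0.0015125
chardonnay: 0.95 × (1−0.8) × (1−0.6) × (1−0.15) × 0.05 = 0.00323
Highest score → chardonnay.

chardonnay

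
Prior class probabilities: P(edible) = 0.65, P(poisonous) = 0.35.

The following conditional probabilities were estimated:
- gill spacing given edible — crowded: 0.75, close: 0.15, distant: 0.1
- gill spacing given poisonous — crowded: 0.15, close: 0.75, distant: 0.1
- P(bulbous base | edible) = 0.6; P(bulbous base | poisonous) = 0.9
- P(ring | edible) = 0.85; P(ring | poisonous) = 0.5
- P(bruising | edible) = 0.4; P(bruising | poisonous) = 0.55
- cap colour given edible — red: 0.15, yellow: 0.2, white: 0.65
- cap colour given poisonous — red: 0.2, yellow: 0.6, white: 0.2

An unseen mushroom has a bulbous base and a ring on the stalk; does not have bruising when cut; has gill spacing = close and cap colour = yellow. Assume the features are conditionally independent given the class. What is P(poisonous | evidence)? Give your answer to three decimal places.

0.842

edible: 0.65 × 0.15 × 0.6 × 0.85 × (1−0.4) × 0.2 = 0.005967
poisonous: 0.35 × 0.75 × 0.9 × 0.5 × (1−0.55) × 0.6 = 0.03189375
P(poisonous | x) = 0.03189375 / 0.03786075 ≈ 0.842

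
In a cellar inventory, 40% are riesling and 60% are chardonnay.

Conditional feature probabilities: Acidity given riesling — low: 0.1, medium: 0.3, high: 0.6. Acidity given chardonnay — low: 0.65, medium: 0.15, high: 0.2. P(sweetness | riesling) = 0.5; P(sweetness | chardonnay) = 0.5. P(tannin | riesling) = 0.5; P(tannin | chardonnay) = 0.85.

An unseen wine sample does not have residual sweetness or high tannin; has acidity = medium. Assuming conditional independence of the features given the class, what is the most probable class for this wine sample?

riesling: 0.4 × 0.3 × (1−0.5) × (1−0.5) = 0.03
chardonnay: 0.6 × 0.15 × (1−0.5) × (1−0.85) = 0.00675
Highest score → riesling.

riesling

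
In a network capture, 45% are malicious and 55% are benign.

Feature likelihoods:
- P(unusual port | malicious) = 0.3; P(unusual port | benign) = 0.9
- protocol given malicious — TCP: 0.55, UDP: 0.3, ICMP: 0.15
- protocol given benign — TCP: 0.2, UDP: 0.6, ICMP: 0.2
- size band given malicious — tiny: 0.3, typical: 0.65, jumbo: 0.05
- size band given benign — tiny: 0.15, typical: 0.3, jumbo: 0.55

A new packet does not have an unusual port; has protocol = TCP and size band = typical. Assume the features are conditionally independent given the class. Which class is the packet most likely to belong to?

malicious

malicious: 0.45 × (1−0.3) × 0.55 × 0.65 = 0.1126125
benign: 0.55 × (1−0.9) × 0.2 × 0.3 = 0.0033
Highest score → malicious.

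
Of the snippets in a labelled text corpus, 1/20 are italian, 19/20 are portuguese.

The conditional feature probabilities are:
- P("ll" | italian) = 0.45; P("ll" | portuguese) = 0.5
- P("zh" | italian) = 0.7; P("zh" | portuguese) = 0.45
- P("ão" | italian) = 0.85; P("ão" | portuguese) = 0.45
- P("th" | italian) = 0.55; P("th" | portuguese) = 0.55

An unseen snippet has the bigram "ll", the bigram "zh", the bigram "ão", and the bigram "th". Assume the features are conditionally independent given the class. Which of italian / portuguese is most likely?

italian: 0.05 × 0.45 × 0.7 × 0.85 × 0.55 = 0.007363125
portuguese: 0.95 × 0.5 × 0.45 × 0.45 × 0.55 = 0.052903125
Highest score → portuguese.

portuguese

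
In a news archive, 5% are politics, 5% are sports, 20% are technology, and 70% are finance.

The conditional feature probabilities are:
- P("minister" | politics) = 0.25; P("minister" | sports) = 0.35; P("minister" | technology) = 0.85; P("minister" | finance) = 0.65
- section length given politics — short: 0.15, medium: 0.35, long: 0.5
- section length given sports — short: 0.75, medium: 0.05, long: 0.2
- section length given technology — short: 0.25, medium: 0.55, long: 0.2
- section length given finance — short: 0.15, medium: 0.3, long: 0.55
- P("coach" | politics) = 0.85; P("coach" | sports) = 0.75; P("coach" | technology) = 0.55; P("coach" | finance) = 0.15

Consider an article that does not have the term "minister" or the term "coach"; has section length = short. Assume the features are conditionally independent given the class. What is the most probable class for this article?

politics: 0.05 × (1−0.25) × 0.15 × (1−0.85) = 0.00084375
sports: 0.05 × (1−0.35) × 0.75 × (1−0.75) = 0.00609375
technology: 0.2 × (1−0.85) × 0.25 × (1−0.55) = 0.003375
finance: 0.7 × (1−0.65) × 0.15 × (1−0.15) = 0.0312375
Highest score → finance.

finance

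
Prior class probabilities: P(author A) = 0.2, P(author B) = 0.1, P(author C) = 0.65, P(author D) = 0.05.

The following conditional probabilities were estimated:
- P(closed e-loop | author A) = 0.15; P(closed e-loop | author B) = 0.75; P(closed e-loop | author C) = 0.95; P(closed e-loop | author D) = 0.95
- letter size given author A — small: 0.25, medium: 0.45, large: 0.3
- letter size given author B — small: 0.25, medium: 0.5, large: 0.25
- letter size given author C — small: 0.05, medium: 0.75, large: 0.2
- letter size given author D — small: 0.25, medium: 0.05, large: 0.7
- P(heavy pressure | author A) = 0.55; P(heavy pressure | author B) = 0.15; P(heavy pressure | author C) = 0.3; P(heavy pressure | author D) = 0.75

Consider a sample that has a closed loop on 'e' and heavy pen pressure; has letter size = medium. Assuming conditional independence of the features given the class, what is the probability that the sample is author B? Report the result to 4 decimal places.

0.0366

author A: 0.2 × 0.15 × 0.45 × 0.55 = 0.007425
author B: 0.1 × 0.75 × 0.5 × 0.15 = 0.005625
author C: 0.65 × 0.95 × 0.75 × 0.3 = 0.1389375
author D: 0.05 × 0.95 × 0.05 × 0.75 = 0.00178125
P(author B | x) = 0.005625 / 0.15376875 ≈ 0.0366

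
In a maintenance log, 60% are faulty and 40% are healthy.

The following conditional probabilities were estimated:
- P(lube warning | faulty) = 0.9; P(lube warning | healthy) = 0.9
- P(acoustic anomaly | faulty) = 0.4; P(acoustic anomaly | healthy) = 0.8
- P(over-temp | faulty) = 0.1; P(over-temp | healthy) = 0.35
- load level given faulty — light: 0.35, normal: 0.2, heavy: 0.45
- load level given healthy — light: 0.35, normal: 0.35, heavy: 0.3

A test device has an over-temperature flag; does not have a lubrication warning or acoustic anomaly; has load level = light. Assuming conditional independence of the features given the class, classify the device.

faulty

faulty: 0.6 × (1−0.9) × (1−0.4) × 0.1 × 0.35 = 0.00126
healthy: 0.4 × (1−0.9) × (1−0.8) × 0.35 × 0.35 = 0.00098
Highest score → faulty.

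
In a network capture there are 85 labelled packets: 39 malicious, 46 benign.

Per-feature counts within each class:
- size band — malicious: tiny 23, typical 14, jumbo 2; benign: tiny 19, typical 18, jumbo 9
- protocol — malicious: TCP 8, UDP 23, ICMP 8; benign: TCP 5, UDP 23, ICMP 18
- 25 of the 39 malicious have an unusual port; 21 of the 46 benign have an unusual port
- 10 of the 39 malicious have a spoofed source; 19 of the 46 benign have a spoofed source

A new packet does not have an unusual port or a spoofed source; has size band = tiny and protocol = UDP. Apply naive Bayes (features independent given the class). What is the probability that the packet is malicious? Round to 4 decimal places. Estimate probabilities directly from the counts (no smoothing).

malicious: (39/85) × (23/39) × (23/39) × (14/39) × (29/39) ≈ 0.042596
benign: (46/85) × (19/46) × (23/46) × (25/46) × (27/46) ≈ 0.0356527
P(malicious | x) = 0.042596 / 0.0782487 ≈ 0.5444

0.5444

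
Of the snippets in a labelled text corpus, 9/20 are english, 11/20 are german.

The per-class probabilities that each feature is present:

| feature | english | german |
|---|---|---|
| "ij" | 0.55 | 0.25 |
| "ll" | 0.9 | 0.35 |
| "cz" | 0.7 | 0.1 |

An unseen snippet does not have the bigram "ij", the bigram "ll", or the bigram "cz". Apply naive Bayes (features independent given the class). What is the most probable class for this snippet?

german

english: 0.45 × (1−0.55) × (1−0.9) × (1−0.7) = 0.006075
german: 0.55 × (1−0.25) × (1−0.35) × (1−0.1) = 0.2413125
Highest score → german.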